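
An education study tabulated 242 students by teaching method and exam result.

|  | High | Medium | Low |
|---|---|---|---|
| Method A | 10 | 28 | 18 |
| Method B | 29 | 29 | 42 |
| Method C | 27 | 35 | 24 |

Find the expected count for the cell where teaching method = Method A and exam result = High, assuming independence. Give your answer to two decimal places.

15.27

Row total (Method A) = 56; column total (High) = 66; grand total N = 242.
Expected count = (row total × column total) / N = 56 × 66 / 242 = 15.27.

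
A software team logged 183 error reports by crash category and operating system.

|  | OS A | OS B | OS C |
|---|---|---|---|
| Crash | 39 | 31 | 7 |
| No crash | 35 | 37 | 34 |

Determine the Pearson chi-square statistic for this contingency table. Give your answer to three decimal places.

14.289

Row totals: 77, 106. Column totals: 74, 68, 41. Grand total N = 183.
Expected counts (row total × column total / N):
  Crash, OS A: 77×74/183 = 31.13661
  Crash, OS B: 77×68/183 = 28.61202
  Crash, OS C: 77×41/183 = 17.25137
  No crash, OS A: 106×74/183 = 42.86339
  No crash, OS B: 106×68/183 = 39.38798
  No crash, OS C: 106×41/183 = 23.74863
Contributions (O − E)²/E:
  (39 − 31.13661)²/31.13661 = 1.9859
  (31 − 28.61202)²/28.61202 = 0.1993
  (7 − 17.25137)²/17.25137 = 6.0917
  (35 − 42.86339)²/42.86339 = 1.4426
  (37 − 39.38798)²/39.38798 = 0.1448
  (34 − 23.74863)²/23.74863 = 4.4251
χ² = 1.9859 + 0.1993 + 6.0917 + 1.4426 + 0.1448 + 4.4251 = 14.289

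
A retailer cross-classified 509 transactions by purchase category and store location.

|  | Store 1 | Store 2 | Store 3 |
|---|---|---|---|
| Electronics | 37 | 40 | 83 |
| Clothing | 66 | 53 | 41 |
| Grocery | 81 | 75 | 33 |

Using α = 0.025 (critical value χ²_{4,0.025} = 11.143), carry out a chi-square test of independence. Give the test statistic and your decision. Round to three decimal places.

Row totals: 160, 160, 189. Column totals: 184, 168, 157. Grand total N = 509.
Expected counts (row total × column total / N):
  Electronics, Store 1: 160×184/509 = 57.8389
  Electronics, Store 2: 160×168/509 = 52.8094
  Electronics, Store 3: 160×157/509 = 49.3517
  Clothing, Store 1: 160×184/509 = 57.8389
  Clothing, Store 2: 160×168/509 = 52.8094
  Clothing, Store 3: 160×157/509 = 49.3517
  Grocery, Store 1: 189×184/509 = 68.3222
  Grocery, Store 2: 189×168/509 = 62.3811
  Grocery, Store 3: 189×157/509 = 58.2967
Contributions (O − E)²/E:
  (37 − 57.8389)²/57.8389 = 7.5081
  (40 − 52.8094)²/52.8094 = 3.1070
  (83 − 49.3517)²/49.3517 = 22.9416
  (66 − 57.8389)²/57.8389 = 1.1515
  (53 − 52.8094)²/52.8094 = 0.0007
  (41 − 49.3517)²/49.3517 = 1.4133
  (81 − 68.3222)²/68.3222 = 2.3525
  (75 − 62.3811)²/62.3811 = 2.5526
  (33 − 58.2967)²/58.2967 = 10.9770
χ² = 7.5081 + 3.1070 + 22.9416 + 1.1515 + 0.0007 + 1.4133 + 2.3525 + 2.5526 + 10.9770 = 52.004
df = (3−1)(3−1) = 4. Since 52.004 > 11.143, reject the null hypothesis of independence at α = 0.025.

52.004; reject H₀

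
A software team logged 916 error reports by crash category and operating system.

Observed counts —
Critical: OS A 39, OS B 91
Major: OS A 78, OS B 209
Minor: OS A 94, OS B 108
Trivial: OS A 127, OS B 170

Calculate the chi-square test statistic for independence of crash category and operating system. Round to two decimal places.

Row totals: 130, 287, 202, 297. Column totals: 338, 578. Grand total N = 916.
Expected counts (row total × column total / N):
  Critical, OS A: 130×338/916 = 47.969
  Critical, OS B: 130×578/916 = 82.031
  Major, OS A: 287×338/916 = 105.902
  Major, OS B: 287×578/916 = 181.098
  Minor, OS A: 202×338/916 = 74.537
  Minor, OS B: 202×578/916 = 127.463
  Trivial, OS A: 297×338/916 = 109.592
  Trivial, OS B: 297×578/916 = 187.408
Contributions (O − E)²/E:
  (39 − 47.969)²/47.969 = 1.6770
  (91 − 82.031)²/82.031 = 0.9806
  (78 − 105.902)²/105.902 = 7.3513
  (209 − 181.098)²/181.098 = 4.2989
  (94 − 74.537)²/74.537 = 5.0822
  (108 − 127.463)²/127.463 = 2.9719
  (127 − 109.592)²/109.592 = 2.7652
  (170 − 187.408)²/187.408 = 1.6170
χ² = 1.6770 + 0.9806 + 7.3513 + 4.2989 + 5.0822 + 2.9719 + 2.7652 + 1.6170 = 26.74

26.74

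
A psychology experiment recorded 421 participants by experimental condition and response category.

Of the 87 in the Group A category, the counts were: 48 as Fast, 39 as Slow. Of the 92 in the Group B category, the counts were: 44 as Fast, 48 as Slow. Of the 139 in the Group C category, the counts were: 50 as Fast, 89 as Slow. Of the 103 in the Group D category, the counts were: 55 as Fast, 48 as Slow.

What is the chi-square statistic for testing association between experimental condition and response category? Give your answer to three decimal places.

Row totals: 87, 92, 139, 103. Column totals: 197, 224. Grand total N = 421.
Expected counts (row total × column total / N):
  Group A, Fast: 87×197/421 = 40.7102
  Group A, Slow: 87×224/421 = 46.2898
  Group B, Fast: 92×197/421 = 43.0499
  Group B, Slow: 92×224/421 = 48.9501
  Group C, Fast: 139×197/421 = 65.0428
  Group C, Slow: 139×224/421 = 73.9572
  Group D, Fast: 103×197/421 = 48.1971
  Group D, Slow: 103×224/421 = 54.8029
Contributions (O − E)²/E:
  (48 − 40.7102)²/40.7102 = 1.3054
  (39 − 46.2898)²/46.2898 = 1.1480
  (44 − 43.0499)²/43.0499 = 0.0210
  (48 − 48.9501)²/48.9501 = 0.0184
  (50 − 65.0428)²/65.0428 = 3.4790
  (89 − 73.9572)²/73.9572 = 3.0597
  (55 − 48.1971)²/48.1971 = 0.9602
  (48 − 54.8029)²/54.8029 = 0.8445
χ² = 1.3054 + 1.1480 + 0.0210 + 0.0184 + 3.4790 + 3.0597 + 0.9602 + 0.8445 = 10.836

10.836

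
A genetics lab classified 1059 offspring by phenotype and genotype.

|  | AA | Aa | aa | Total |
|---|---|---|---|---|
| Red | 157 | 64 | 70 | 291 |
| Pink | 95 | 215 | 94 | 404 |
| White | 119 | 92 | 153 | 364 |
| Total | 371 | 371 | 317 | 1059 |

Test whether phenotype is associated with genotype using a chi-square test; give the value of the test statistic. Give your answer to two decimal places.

134.91

Grand total N = 1059.
Expected counts (row total × column total / N):
  Red, AA: 291×371/1059 = 101.946
  Red, Aa: 291×371/1059 = 101.946
  Red, aa: 291×317/1059 = 87.108
  Pink, AA: 404×371/1059 = 141.534
  Pink, Aa: 404×371/1059 = 141.534
  Pink, aa: 404×317/1059 = 120.933
  White, AA: 364×371/1059 = 127.520
  White, Aa: 364×371/1059 = 127.520
  White, aa: 364×317/1059 = 108.959
Contributions (O − E)²/E:
  (157 − 101.946)²/101.946 = 29.7309
  (64 − 101.946)²/101.946 = 14.1241
  (70 − 87.108)²/87.108 = 3.3600
  (95 − 141.534)²/141.534 = 15.2996
  (215 − 141.534)²/141.534 = 38.1340
  (94 − 120.933)²/120.933 = 5.9983
  (119 − 127.520)²/127.520 = 0.5692
  (92 − 127.520)²/127.520 = 9.8939
  (153 − 108.959)²/108.959 = 17.8013
χ² = 29.7309 + 14.1241 + 3.3600 + 15.2996 + 38.1340 + 5.9983 + 0.5692 + 9.8939 + 17.8013 = 134.91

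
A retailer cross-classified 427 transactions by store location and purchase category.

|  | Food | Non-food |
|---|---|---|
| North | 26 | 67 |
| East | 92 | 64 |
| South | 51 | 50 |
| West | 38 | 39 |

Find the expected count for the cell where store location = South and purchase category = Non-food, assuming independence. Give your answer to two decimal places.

Row total (South) = 101; column total (Non-food) = 220; grand total N = 427.
Expected count = (row total × column total) / N = 101 × 220 / 427 = 52.04.

52.04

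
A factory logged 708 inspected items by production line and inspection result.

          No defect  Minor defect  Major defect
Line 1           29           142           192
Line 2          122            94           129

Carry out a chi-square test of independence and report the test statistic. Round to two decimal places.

79.00

Row totals: 363, 345. Column totals: 151, 236, 321. Grand total N = 708.
Expected counts (row total × column total / N):
  Line 1, No defect: 363×151/708 = 77.419
  Line 1, Minor defect: 363×236/708 = 121.000
  Line 1, Major defect: 363×321/708 = 164.581
  Line 2, No defect: 345×151/708 = 73.581
  Line 2, Minor defect: 345×236/708 = 115.000
  Line 2, Major defect: 345×321/708 = 156.419
Contributions (O − E)²/E:
  (29 − 77.419)²/77.419 = 30.2820
  (142 − 121.000)²/121.000 = 3.6446
  (192 − 164.581)²/164.581 = 4.5680
  (122 − 73.581)²/73.581 = 31.8615
  (94 − 115.000)²/115.000 = 3.8348
  (129 − 156.419)²/156.419 = 4.8063
χ² = 30.2820 + 3.6446 + 4.5680 + 31.8615 + 3.8348 + 4.8063 = 79.00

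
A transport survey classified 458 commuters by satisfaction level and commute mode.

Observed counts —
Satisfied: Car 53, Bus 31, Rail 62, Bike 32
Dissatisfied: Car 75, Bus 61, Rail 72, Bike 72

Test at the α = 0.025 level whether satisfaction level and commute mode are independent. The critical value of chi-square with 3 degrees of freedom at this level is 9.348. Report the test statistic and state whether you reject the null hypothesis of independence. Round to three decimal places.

7.343; fail to reject H₀

Row totals: 178, 280. Column totals: 128, 92, 134, 104. Grand total N = 458.
Expected counts (row total × column total / N):
  Satisfied, Car: 178×128/458 = 49.7467
  Satisfied, Bus: 178×92/458 = 35.7555
  Satisfied, Rail: 178×134/458 = 52.0786
  Satisfied, Bike: 178×104/458 = 40.4192
  Dissatisfied, Car: 280×128/458 = 78.2533
  Dissatisfied, Bus: 280×92/458 = 56.2445
  Dissatisfied, Rail: 280×134/458 = 81.9214
  Dissatisfied, Bike: 280×104/458 = 63.5808
Contributions (O − E)²/E:
  (53 − 49.7467)²/49.7467 = 0.2128
  (31 − 35.7555)²/35.7555 = 0.6325
  (62 − 52.0786)²/52.0786 = 1.8901
  (32 − 40.4192)²/40.4192 = 1.7537
  (75 − 78.2533)²/78.2533 = 0.1353
  (61 − 56.2445)²/56.2445 = 0.4021
  (72 − 81.9214)²/81.9214 = 1.2016
  (72 − 63.5808)²/63.5808 = 1.1148
χ² = 0.2128 + 0.6325 + 1.8901 + 1.7537 + 0.1353 + 0.4021 + 1.2016 + 1.1148 = 7.343
df = (2−1)(4−1) = 3. Since 7.343 < 9.348, fail to reject the null hypothesis of independence at α = 0.025.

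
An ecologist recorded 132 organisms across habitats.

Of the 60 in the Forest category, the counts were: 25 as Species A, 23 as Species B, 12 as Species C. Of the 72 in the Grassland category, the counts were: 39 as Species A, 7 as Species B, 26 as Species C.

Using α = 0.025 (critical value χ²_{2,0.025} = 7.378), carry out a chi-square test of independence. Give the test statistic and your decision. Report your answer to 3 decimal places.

Row totals: 60, 72. Column totals: 64, 30, 38. Grand total N = 132.
Expected counts (row total × column total / N):
  Forest, Species A: 60×64/132 = 29.0909
  Forest, Species B: 60×30/132 = 13.6364
  Forest, Species C: 60×38/132 = 17.2727
  Grassland, Species A: 72×64/132 = 34.9091
  Grassland, Species B: 72×30/132 = 16.3636
  Grassland, Species C: 72×38/132 = 20.7273
Contributions (O − E)²/E:
  (25 − 29.0909)²/29.0909 = 0.5753
  (23 − 13.6364)²/13.6364 = 6.4296
  (12 − 17.2727)²/17.2727 = 1.6096
  (39 − 34.9091)²/34.9091 = 0.4794
  (7 − 16.3636)²/16.3636 = 5.3581
  (26 − 20.7273)²/20.7273 = 1.3413
χ² = 0.5753 + 6.4296 + 1.6096 + 0.4794 + 5.3581 + 1.3413 = 15.793
df = (2−1)(3−1) = 2. Since 15.793 > 7.378, reject the null hypothesis of independence at α = 0.025.

15.793; reject H₀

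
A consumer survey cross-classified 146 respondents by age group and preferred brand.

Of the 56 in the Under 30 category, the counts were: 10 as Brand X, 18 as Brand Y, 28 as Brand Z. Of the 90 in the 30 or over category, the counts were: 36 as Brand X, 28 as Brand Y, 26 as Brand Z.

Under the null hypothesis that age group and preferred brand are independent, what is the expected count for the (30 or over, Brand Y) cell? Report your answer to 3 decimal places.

Row total (30 or over) = 90; column total (Brand Y) = 46; grand total N = 146.
Expected count = (row total × column total) / N = 90 × 46 / 146 = 28.356.

28.356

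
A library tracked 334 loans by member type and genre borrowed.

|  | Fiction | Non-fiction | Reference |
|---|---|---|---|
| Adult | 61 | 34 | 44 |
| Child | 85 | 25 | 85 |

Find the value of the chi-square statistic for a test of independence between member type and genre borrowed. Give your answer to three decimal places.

9.219

Row totals: 139, 195. Column totals: 146, 59, 129. Grand total N = 334.
Expected counts (row total × column total / N):
  Adult, Fiction: 139×146/334 = 60.7605
  Adult, Non-fiction: 139×59/334 = 24.5539
  Adult, Reference: 139×129/334 = 53.6856
  Child, Fiction: 195×146/334 = 85.2395
  Child, Non-fiction: 195×59/334 = 34.4461
  Child, Reference: 195×129/334 = 75.3144
Contributions (O − E)²/E:
  (61 − 60.7605)²/60.7605 = 0.0009
  (34 − 24.5539)²/24.5539 = 3.6340
  (44 − 53.6856)²/53.6856 = 1.7474
  (85 − 85.2395)²/85.2395 = 0.0007
  (25 − 34.4461)²/34.4461 = 2.5904
  (85 − 75.3144)²/75.3144 = 1.2456
χ² = 0.0009 + 3.6340 + 1.7474 + 0.0007 + 2.5904 + 1.2456 = 9.219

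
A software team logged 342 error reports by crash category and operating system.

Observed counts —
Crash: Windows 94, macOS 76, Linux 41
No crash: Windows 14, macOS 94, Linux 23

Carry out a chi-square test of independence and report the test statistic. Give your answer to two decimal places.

Row totals: 211, 131. Column totals: 108, 170, 64. Grand total N = 342.
Expected counts (row total × column total / N):
  Crash, Windows: 211×108/342 = 66.632
  Crash, macOS: 211×170/342 = 104.883
  Crash, Linux: 211×64/342 = 39.485
  No crash, Windows: 131×108/342 = 41.368
  No crash, macOS: 131×170/342 = 65.117
  No crash, Linux: 131×64/342 = 24.515
Contributions (O − E)²/E:
  (94 − 66.632)²/66.632 = 11.2410
  (76 − 104.883)²/104.883 = 7.9539
  (41 − 39.485)²/39.485 = 0.0581
  (14 − 41.368)²/41.368 = 18.1060
  (94 − 65.117)²/65.117 = 12.8112
  (23 − 24.515)²/24.515 = 0.0936
χ² = 11.2410 + 7.9539 + 0.0581 + 18.1060 + 12.8112 + 0.0936 = 50.26

50.26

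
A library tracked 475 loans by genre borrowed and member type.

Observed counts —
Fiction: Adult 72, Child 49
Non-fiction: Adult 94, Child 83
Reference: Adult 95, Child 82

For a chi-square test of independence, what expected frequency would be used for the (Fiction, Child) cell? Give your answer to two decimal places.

54.51

Row total (Fiction) = 121; column total (Child) = 214; grand total N = 475.
Expected count = (row total × column total) / N = 121 × 214 / 475 = 54.51.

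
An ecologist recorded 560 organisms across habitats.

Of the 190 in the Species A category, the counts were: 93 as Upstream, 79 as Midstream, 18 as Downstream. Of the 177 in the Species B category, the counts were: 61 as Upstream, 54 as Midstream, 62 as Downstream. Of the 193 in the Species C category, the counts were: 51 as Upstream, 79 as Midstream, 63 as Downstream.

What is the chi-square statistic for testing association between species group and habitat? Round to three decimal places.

Row totals: 190, 177, 193. Column totals: 205, 212, 143. Grand total N = 560.
Expected counts (row total × column total / N):
  Species A, Upstream: 190×205/560 = 69.5536
  Species A, Midstream: 190×212/560 = 71.9286
  Species A, Downstream: 190×143/560 = 48.5179
  Species B, Upstream: 177×205/560 = 64.7946
  Species B, Midstream: 177×212/560 = 67.0071
  Species B, Downstream: 177×143/560 = 45.1982
  Species C, Upstream: 193×205/560 = 70.6518
  Species C, Midstream: 193×212/560 = 73.0643
  Species C, Downstream: 193×143/560 = 49.2839
Contributions (O − E)²/E:
  (93 − 69.5536)²/69.5536 = 7.9037
  (79 − 71.9286)²/71.9286 = 0.6952
  (18 − 48.5179)²/48.5179 = 19.1958
  (61 − 64.7946)²/64.7946 = 0.2222
  (54 − 67.0071)²/67.0071 = 2.5249
  (62 − 45.1982)²/45.1982 = 6.2458
  (51 − 70.6518)²/70.6518 = 5.4661
  (79 − 73.0643)²/73.0643 = 0.4822
  (63 − 49.2839)²/49.2839 = 3.8173
χ² = 7.9037 + 0.6952 + 19.1958 + 0.2222 + 2.5249 + 6.2458 + 5.4661 + 0.4822 + 3.8173 = 46.553

46.553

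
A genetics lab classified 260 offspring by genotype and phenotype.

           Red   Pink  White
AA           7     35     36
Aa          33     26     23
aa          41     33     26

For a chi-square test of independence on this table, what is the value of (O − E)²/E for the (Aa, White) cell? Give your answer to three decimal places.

Row total (Aa) = 82; column total (White) = 85; N = 260.
Expected count E = 82 × 85 / 260 = 26.8077.
Contribution = (O − E)²/E = (23 − 26.8077)² / 26.8077 = 0.541.

0.541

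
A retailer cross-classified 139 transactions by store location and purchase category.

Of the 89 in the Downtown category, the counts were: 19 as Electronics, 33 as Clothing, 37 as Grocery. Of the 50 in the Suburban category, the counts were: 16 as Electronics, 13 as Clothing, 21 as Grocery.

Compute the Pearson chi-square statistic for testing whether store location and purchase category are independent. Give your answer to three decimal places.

2.631

Row totals: 89, 50. Column totals: 35, 46, 58. Grand total N = 139.
Expected counts (row total × column total / N):
  Downtown, Electronics: 89×35/139 = 22.4101
  Downtown, Clothing: 89×46/139 = 29.4532
  Downtown, Grocery: 89×58/139 = 37.1367
  Suburban, Electronics: 50×35/139 = 12.5899
  Suburban, Clothing: 50×46/139 = 16.5468
  Suburban, Grocery: 50×58/139 = 20.8633
Contributions (O − E)²/E:
  (19 − 22.4101)²/22.4101 = 0.5189
  (33 − 29.4532)²/29.4532 = 0.4271
  (37 − 37.1367)²/37.1367 = 0.0005
  (16 − 12.5899)²/12.5899 = 0.9237
  (13 − 16.5468)²/16.5468 = 0.7603
  (21 − 20.8633)²/20.8633 = 0.0009
χ² = 0.5189 + 0.4271 + 0.0005 + 0.9237 + 0.7603 + 0.0009 = 2.631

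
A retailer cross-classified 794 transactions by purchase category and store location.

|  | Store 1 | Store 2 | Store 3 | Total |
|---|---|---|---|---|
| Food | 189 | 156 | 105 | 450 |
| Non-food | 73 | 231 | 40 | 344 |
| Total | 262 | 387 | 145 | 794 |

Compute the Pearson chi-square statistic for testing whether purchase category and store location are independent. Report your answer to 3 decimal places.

Grand total N = 794.
Expected counts (row total × column total / N):
  Food, Store 1: 450×262/794 = 148.4887
  Food, Store 2: 450×387/794 = 219.3325
  Food, Store 3: 450×145/794 = 82.1788
  Non-food, Store 1: 344×262/794 = 113.5113
  Non-food, Store 2: 344×387/794 = 167.6675
  Non-food, Store 3: 344×145/794 = 62.8212
Contributions (O − E)²/E:
  (189 − 148.4887)²/148.4887 = 11.0525
  (156 − 219.3325)²/219.3325 = 18.2873
  (105 − 82.1788)²/82.1788 = 6.3375
  (73 − 113.5113)²/113.5113 = 14.4582
  (231 − 167.6675)²/167.6675 = 23.9224
  (40 − 62.8212)²/62.8212 = 8.2903
χ² = 11.0525 + 18.2873 + 6.3375 + 14.4582 + 23.9224 + 8.2903 = 82.348

82.348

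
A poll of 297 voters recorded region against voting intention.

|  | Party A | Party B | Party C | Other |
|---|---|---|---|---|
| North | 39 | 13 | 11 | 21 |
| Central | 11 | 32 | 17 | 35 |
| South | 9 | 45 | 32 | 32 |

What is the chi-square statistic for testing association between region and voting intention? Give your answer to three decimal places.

58.529

Row totals: 84, 95, 118. Column totals: 59, 90, 60, 88. Grand total N = 297.
Expected counts (row total × column total / N):
  North, Party A: 84×59/297 = 16.6869
  North, Party B: 84×90/297 = 25.4545
  North, Party C: 84×60/297 = 16.9697
  North, Other: 84×88/297 = 24.8889
  Central, Party A: 95×59/297 = 18.8721
  Central, Party B: 95×90/297 = 28.7879
  Central, Party C: 95×60/297 = 19.1919
  Central, Other: 95×88/297 = 28.1481
  South, Party A: 118×59/297 = 23.4411
  South, Party B: 118×90/297 = 35.7576
  South, Party C: 118×60/297 = 23.8384
  South, Other: 118×88/297 = 34.9630
Contributions (O − E)²/E:
  (39 − 16.6869)²/16.6869 = 29.8362
  (13 − 25.4545)²/25.4545 = 6.0938
  (11 − 16.9697)²/16.9697 = 2.1001
  (21 − 24.8889)²/24.8889 = 0.6076
  (11 − 18.8721)²/18.8721 = 3.2837
  (32 − 28.7879)²/28.7879 = 0.3584
  (17 − 19.1919)²/19.1919 = 0.2503
  (35 − 28.1481)²/28.1481 = 1.6679
  (9 − 23.4411)²/23.4411 = 8.8966
  (45 − 35.7576)²/35.7576 = 2.3889
  (32 − 23.8384)²/23.8384 = 2.7943
  (32 − 34.9630)²/34.9630 = 0.2511
χ² = 29.8362 + 6.0938 + 2.1001 + 0.6076 + 3.2837 + 0.3584 + 0.2503 + 1.6679 + 8.8966 + 2.3889 + 2.7943 + 0.2511 = 58.529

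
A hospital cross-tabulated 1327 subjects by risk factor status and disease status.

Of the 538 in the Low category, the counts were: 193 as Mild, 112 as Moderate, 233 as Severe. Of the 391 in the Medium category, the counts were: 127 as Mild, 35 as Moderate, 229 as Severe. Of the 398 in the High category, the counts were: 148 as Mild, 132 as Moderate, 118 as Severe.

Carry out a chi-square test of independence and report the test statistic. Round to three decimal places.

94.129

Row totals: 538, 391, 398. Column totals: 468, 279, 580. Grand total N = 1327.
Expected counts (row total × column total / N):
  Low, Mild: 538×468/1327 = 189.7393
  Low, Moderate: 538×279/1327 = 113.1138
  Low, Severe: 538×580/1327 = 235.1469
  Medium, Mild: 391×468/1327 = 137.8960
  Medium, Moderate: 391×279/1327 = 82.2072
  Medium, Severe: 391×580/1327 = 170.8968
  High, Mild: 398×468/1327 = 140.3647
  High, Moderate: 398×279/1327 = 83.6790
  High, Severe: 398×580/1327 = 173.9563
Contributions (O − E)²/E:
  (193 − 189.7393)²/189.7393 = 0.0560
  (112 − 113.1138)²/113.1138 = 0.0110
  (233 − 235.1469)²/235.1469 = 0.0196
  (127 − 137.8960)²/137.8960 = 0.8610
  (35 − 82.2072)²/82.2072 = 27.1086
  (229 − 170.8968)²/170.8968 = 19.7545
  (148 − 140.3647)²/140.3647 = 0.4153
  (132 − 83.6790)²/83.6790 = 27.9033
  (118 − 173.9563)²/173.9563 = 17.9994
χ² = 0.0560 + 0.0110 + 0.0196 + 0.8610 + 27.1086 + 19.7545 + 0.4153 + 27.9033 + 17.9994 = 94.129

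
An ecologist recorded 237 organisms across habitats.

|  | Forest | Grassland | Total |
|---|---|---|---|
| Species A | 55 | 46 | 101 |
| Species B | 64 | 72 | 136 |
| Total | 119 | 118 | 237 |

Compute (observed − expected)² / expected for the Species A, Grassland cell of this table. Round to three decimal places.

Row total (Species A) = 101; column total (Grassland) = 118; N = 237.
Expected count E = 101 × 118 / 237 = 50.2869.
Contribution = (O − E)²/E = (46 − 50.2869)² / 50.2869 = 0.365.

0.365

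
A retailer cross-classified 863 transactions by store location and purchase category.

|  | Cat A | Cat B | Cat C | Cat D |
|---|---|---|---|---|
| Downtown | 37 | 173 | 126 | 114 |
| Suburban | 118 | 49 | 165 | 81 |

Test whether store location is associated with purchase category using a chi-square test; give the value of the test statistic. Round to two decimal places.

Row totals: 450, 413. Column totals: 155, 222, 291, 195. Grand total N = 863.
Expected counts (row total × column total / N):
  Downtown, Cat A: 450×155/863 = 80.823
  Downtown, Cat B: 450×222/863 = 115.759
  Downtown, Cat C: 450×291/863 = 151.738
  Downtown, Cat D: 450×195/863 = 101.680
  Suburban, Cat A: 413×155/863 = 74.177
  Suburban, Cat B: 413×222/863 = 106.241
  Suburban, Cat C: 413×291/863 = 139.262
  Suburban, Cat D: 413×195/863 = 93.320
Contributions (O − E)²/E:
  (37 − 80.823)²/80.823 = 23.7612
  (173 − 115.759)²/115.759 = 28.3048
  (126 − 151.738)²/151.738 = 4.3657
  (114 − 101.680)²/101.680 = 1.4927
  (118 − 74.177)²/74.177 = 25.8902
  (49 − 106.241)²/106.241 = 30.8406
  (165 − 139.262)²/139.262 = 4.7568
  (81 − 93.320)²/93.320 = 1.6265
χ² = 23.7612 + 28.3048 + 4.3657 + 1.4927 + 25.8902 + 30.8406 + 4.7568 + 1.6265 = 121.04

121.04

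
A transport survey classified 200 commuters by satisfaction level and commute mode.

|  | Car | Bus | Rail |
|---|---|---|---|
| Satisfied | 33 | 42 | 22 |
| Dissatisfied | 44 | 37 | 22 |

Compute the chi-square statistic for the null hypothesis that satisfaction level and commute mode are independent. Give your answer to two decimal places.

1.71

Row totals: 97, 103. Column totals: 77, 79, 44. Grand total N = 200.
Expected counts (row total × column total / N):
  Satisfied, Car: 97×77/200 = 37.345
  Satisfied, Bus: 97×79/200 = 38.315
  Satisfied, Rail: 97×44/200 = 21.340
  Dissatisfied, Car: 103×77/200 = 39.655
  Dissatisfied, Bus: 103×79/200 = 40.685
  Dissatisfied, Rail: 103×44/200 = 22.660
Contributions (O − E)²/E:
  (33 − 37.345)²/37.345 = 0.5055
  (42 − 38.315)²/38.315 = 0.3544
  (22 − 21.340)²/21.340 = 0.0204
  (44 − 39.655)²/39.655 = 0.4761
  (37 − 40.685)²/40.685 = 0.3338
  (22 − 22.660)²/22.660 = 0.0192
χ² = 0.5055 + 0.3544 + 0.0204 + 0.4761 + 0.3338 + 0.0192 = 1.71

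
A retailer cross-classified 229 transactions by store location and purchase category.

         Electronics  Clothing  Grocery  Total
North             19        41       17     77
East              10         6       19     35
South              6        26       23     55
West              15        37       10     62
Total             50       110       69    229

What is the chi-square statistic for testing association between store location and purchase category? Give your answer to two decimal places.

28.28

Grand total N = 229.
Expected counts (row total × column total / N):
  North, Electronics: 77×50/229 = 16.812
  North, Clothing: 77×110/229 = 36.987
  North, Grocery: 77×69/229 = 23.201
  East, Electronics: 35×50/229 = 7.642
  East, Clothing: 35×110/229 = 16.812
  East, Grocery: 35×69/229 = 10.546
  South, Electronics: 55×50/229 = 12.009
  South, Clothing: 55×110/229 = 26.419
  South, Grocery: 55×69/229 = 16.572
  West, Electronics: 62×50/229 = 13.537
  West, Clothing: 62×110/229 = 29.782
  West, Grocery: 62×69/229 = 18.681
Contributions (O − E)²/E:
  (19 − 16.812)²/16.812 = 0.2848
  (41 − 36.987)²/36.987 = 0.4354
  (17 − 23.201)²/23.201 = 1.6574
  (10 − 7.642)²/7.642 = 0.7276
  (6 − 16.812)²/16.812 = 6.9533
  (19 − 10.546)²/10.546 = 6.7770
  (6 − 12.009)²/12.009 = 3.0068
  (26 − 26.419)²/26.419 = 0.0066
  (23 − 16.572)²/16.572 = 2.4933
  (15 − 13.537)²/13.537 = 0.1581
  (37 − 29.782)²/29.782 = 1.7494
  (10 − 18.681)²/18.681 = 4.0340
χ² = 0.2848 + 0.4354 + 1.6574 + 0.7276 + 6.9533 + 6.7770 + 3.0068 + 0.0066 + 2.4933 + 0.1581 + 1.7494 + 4.0340 = 28.28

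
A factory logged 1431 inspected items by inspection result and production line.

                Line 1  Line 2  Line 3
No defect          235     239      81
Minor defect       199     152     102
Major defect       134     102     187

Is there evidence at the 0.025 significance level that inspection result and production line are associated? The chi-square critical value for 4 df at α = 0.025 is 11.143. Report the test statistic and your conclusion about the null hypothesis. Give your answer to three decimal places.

119.325; reject H₀

Row totals: 555, 453, 423. Column totals: 568, 493, 370. Grand total N = 1431.
Expected counts (row total × column total / N):
  No defect, Line 1: 555×568/1431 = 220.2935
  No defect, Line 2: 555×493/1431 = 191.2055
  No defect, Line 3: 555×370/1431 = 143.5010
  Minor defect, Line 1: 453×568/1431 = 179.8071
  Minor defect, Line 2: 453×493/1431 = 156.0650
  Minor defect, Line 3: 453×370/1431 = 117.1279
  Major defect, Line 1: 423×568/1431 = 167.8994
  Major defect, Line 2: 423×493/1431 = 145.7296
  Major defect, Line 3: 423×370/1431 = 109.3711
Contributions (O − E)²/E:
  (235 − 220.2935)²/220.2935 = 0.9818
  (239 − 191.2055)²/191.2055 = 11.9469
  (81 − 143.5010)²/143.5010 = 27.2219
  (199 − 179.8071)²/179.8071 = 2.0487
  (152 − 156.0650)²/156.0650 = 0.1059
  (102 − 117.1279)²/117.1279 = 1.9539
  (134 − 167.8994)²/167.8994 = 6.8444
  (102 − 145.7296)²/145.7296 = 13.1221
  (187 − 109.3711)²/109.3711 = 55.0991
χ² = 0.9818 + 11.9469 + 27.2219 + 2.0487 + 0.1059 + 1.9539 + 6.8444 + 13.1221 + 55.0991 = 119.325
df = (3−1)(3−1) = 4. Since 119.325 > 11.143, reject the null hypothesis of independence at α = 0.025.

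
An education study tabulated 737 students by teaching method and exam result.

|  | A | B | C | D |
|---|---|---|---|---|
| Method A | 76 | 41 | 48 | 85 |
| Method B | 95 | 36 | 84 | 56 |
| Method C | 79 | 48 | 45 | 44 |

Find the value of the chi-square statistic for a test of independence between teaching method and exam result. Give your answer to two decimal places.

27.96

Row totals: 250, 271, 216. Column totals: 250, 125, 177, 185. Grand total N = 737.
Expected counts (row total × column total / N):
  Method A, A: 250×250/737 = 84.803
  Method A, B: 250×125/737 = 42.402
  Method A, C: 250×177/737 = 60.041
  Method A, D: 250×185/737 = 62.754
  Method B, A: 271×250/737 = 91.927
  Method B, B: 271×125/737 = 45.963
  Method B, C: 271×177/737 = 65.084
  Method B, D: 271×185/737 = 68.026
  Method C, A: 216×250/737 = 73.270
  Method C, B: 216×125/737 = 36.635
  Method C, C: 216×177/737 = 51.875
  Method C, D: 216×185/737 = 54.220
Contributions (O − E)²/E:
  (76 − 84.803)²/84.803 = 0.9138
  (41 − 42.402)²/42.402 = 0.0464
  (48 − 60.041)²/60.041 = 2.4148
  (85 − 62.754)²/62.754 = 7.8861
  (95 − 91.927)²/91.927 = 0.1027
  (36 − 45.963)²/45.963 = 2.1596
  (84 − 65.084)²/65.084 = 5.4977
  (56 − 68.026)²/68.026 = 2.1260
  (79 − 73.270)²/73.270 = 0.4481
  (48 − 36.635)²/36.635 = 3.5257
  (45 − 51.875)²/51.875 = 0.9111
  (44 − 54.220)²/54.220 = 1.9264
χ² = 0.9138 + 0.0464 + 2.4148 + 7.8861 + 0.1027 + 2.1596 + 5.4977 + 2.1260 + 0.4481 + 3.5257 + 0.9111 + 1.9264 = 27.96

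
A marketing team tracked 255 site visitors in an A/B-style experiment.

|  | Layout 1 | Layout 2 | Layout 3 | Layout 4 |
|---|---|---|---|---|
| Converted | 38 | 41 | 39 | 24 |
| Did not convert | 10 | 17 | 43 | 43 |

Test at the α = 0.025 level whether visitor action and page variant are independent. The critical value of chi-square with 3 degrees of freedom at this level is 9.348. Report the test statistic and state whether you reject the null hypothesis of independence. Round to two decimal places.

28.92; reject H₀

Row totals: 142, 113. Column totals: 48, 58, 82, 67. Grand total N = 255.
Expected counts (row total × column total / N):
  Converted, Layout 1: 142×48/255 = 26.729
  Converted, Layout 2: 142×58/255 = 32.298
  Converted, Layout 3: 142×82/255 = 45.663
  Converted, Layout 4: 142×67/255 = 37.310
  Did not convert, Layout 1: 113×48/255 = 21.271
  Did not convert, Layout 2: 113×58/255 = 25.702
  Did not convert, Layout 3: 113×82/255 = 36.337
  Did not convert, Layout 4: 113×67/255 = 29.690
Contributions (O − E)²/E:
  (38 − 26.729)²/26.729 = 4.7527
  (41 − 32.298)²/32.298 = 2.3446
  (39 − 45.663)²/45.663 = 0.9722
  (24 − 37.310)²/37.310 = 4.7482
  (10 − 21.271)²/21.271 = 5.9722
  (17 − 25.702)²/25.702 = 2.9463
  (43 − 36.337)²/36.337 = 1.2218
  (43 − 29.690)²/29.690 = 5.9669
χ² = 4.7527 + 2.3446 + 0.9722 + 4.7482 + 5.9722 + 2.9463 + 1.2218 + 5.9669 = 28.92
df = (2−1)(4−1) = 3. Since 28.92 > 9.348, reject the null hypothesis of independence at α = 0.025.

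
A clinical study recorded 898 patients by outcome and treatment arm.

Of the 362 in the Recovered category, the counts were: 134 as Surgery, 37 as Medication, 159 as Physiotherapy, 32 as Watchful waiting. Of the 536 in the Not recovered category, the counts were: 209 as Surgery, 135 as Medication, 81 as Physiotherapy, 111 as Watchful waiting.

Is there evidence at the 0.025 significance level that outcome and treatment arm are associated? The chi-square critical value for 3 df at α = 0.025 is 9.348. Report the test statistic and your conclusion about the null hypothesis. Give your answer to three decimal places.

111.709; reject H₀

Row totals: 362, 536. Column totals: 343, 172, 240, 143. Grand total N = 898.
Expected counts (row total × column total / N):
  Recovered, Surgery: 362×343/898 = 138.2695
  Recovered, Medication: 362×172/898 = 69.3363
  Recovered, Physiotherapy: 362×240/898 = 96.7483
  Recovered, Watchful waiting: 362×143/898 = 57.6459
  Not recovered, Surgery: 536×343/898 = 204.7305
  Not recovered, Medication: 536×172/898 = 102.6637
  Not recovered, Physiotherapy: 536×240/898 = 143.2517
  Not recovered, Watchful waiting: 536×143/898 = 85.3541
Contributions (O − E)²/E:
  (134 − 138.2695)²/138.2695 = 0.1318
  (37 − 69.3363)²/69.3363 = 15.0806
  (159 − 96.7483)²/96.7483 = 40.0552
  (32 − 57.6459)²/57.6459 = 11.4095
  (209 − 204.7305)²/204.7305 = 0.0890
  (135 − 102.6637)²/102.6637 = 10.1851
  (81 − 143.2517)²/143.2517 = 27.0522
  (111 − 85.3541)²/85.3541 = 7.7057
χ² = 0.1318 + 15.0806 + 40.0552 + 11.4095 + 0.0890 + 10.1851 + 27.0522 + 7.7057 = 111.709
df = (2−1)(4−1) = 3. Since 111.709 > 9.348, reject the null hypothesis of independence at α = 0.025.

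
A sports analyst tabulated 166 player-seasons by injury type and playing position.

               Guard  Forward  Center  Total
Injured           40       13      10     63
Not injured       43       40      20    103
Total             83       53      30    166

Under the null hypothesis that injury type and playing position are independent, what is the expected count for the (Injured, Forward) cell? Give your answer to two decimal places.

20.11

Row total (Injured) = 63; column total (Forward) = 53; grand total N = 166.
Expected count = (row total × column total) / N = 63 × 53 / 166 = 20.11.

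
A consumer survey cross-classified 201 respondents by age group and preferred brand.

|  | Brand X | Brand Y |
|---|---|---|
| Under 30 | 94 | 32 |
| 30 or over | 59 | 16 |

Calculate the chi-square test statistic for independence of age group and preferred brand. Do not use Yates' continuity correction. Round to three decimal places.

0.427

Row totals: 126, 75. Column totals: 153, 48. Grand total N = 201.
Expected counts (row total × column total / N):
  Under 30, Brand X: 126×153/201 = 95.9104
  Under 30, Brand Y: 126×48/201 = 30.0896
  30 or over, Brand X: 75×153/201 = 57.0896
  30 or over, Brand Y: 75×48/201 = 17.9104
Contributions (O − E)²/E:
  (94 − 95.9104)²/95.9104 = 0.0381
  (32 − 30.0896)²/30.0896 = 0.1213
  (59 − 57.0896)²/57.0896 = 0.0639
  (16 − 17.9104)²/17.9104 = 0.2038
χ² = 0.0381 + 0.1213 + 0.0639 + 0.2038 = 0.427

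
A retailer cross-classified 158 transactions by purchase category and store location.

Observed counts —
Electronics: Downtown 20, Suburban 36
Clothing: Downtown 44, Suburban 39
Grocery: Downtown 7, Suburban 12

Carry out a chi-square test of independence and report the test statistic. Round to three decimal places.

Row totals: 56, 83, 19. Column totals: 71, 87. Grand total N = 158.
Expected counts (row total × column total / N):
  Electronics, Downtown: 56×71/158 = 25.1646
  Electronics, Suburban: 56×87/158 = 30.8354
  Clothing, Downtown: 83×71/158 = 37.2975
  Clothing, Suburban: 83×87/158 = 45.7025
  Grocery, Downtown: 19×71/158 = 8.5380
  Grocery, Suburban: 19×87/158 = 10.4620
Contributions (O − E)²/E:
  (20 − 25.1646)²/25.1646 = 1.0599
  (36 − 30.8354)²/30.8354 = 0.8650
  (44 − 37.2975)²/37.2975 = 1.2045
  (39 − 45.7025)²/45.7025 = 0.9830
  (7 − 8.5380)²/8.5380 = 0.2770
  (12 − 10.4620)²/10.4620 = 0.2261
χ² = 1.0599 + 0.8650 + 1.2045 + 0.9830 + 0.2770 + 0.2261 = 4.616

4.616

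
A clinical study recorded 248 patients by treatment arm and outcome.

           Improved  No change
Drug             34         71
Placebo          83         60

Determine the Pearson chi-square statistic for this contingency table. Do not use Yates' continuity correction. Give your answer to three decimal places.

15.998

Row totals: 105, 143. Column totals: 117, 131. Grand total N = 248.
Expected counts (row total × column total / N):
  Drug, Improved: 105×117/248 = 49.5363
  Drug, No change: 105×131/248 = 55.4637
  Placebo, Improved: 143×117/248 = 67.4637
  Placebo, No change: 143×131/248 = 75.5363
Contributions (O − E)²/E:
  (34 − 49.5363)²/49.5363 = 4.8727
  (71 − 55.4637)²/55.4637 = 4.3520
  (83 − 67.4637)²/67.4637 = 3.5779
  (60 − 75.5363)²/75.5363 = 3.1955
χ² = 4.8727 + 4.3520 + 3.5779 + 3.1955 = 15.998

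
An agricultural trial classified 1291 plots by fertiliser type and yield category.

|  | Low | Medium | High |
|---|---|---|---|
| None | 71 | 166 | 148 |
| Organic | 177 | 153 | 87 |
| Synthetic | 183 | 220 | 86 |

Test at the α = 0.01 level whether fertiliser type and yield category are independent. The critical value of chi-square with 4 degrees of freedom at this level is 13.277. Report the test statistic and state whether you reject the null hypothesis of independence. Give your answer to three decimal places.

Row totals: 385, 417, 489. Column totals: 431, 539, 321. Grand total N = 1291.
Expected counts (row total × column total / N):
  None, Low: 385×431/1291 = 128.5321
  None, Medium: 385×539/1291 = 160.7397
  None, High: 385×321/1291 = 95.7281
  Organic, Low: 417×431/1291 = 139.2153
  Organic, Medium: 417×539/1291 = 174.0999
  Organic, High: 417×321/1291 = 103.6847
  Synthetic, Low: 489×431/1291 = 163.2525
  Synthetic, Medium: 489×539/1291 = 204.1603
  Synthetic, High: 489×321/1291 = 121.5871
Contributions (O − E)²/E:
  (71 − 128.5321)²/128.5321 = 25.7519
  (166 − 160.7397)²/160.7397 = 0.1721
  (148 − 95.7281)²/95.7281 = 28.5428
  (177 − 139.2153)²/139.2153 = 10.2552
  (153 − 174.0999)²/174.0999 = 2.5572
  (87 − 103.6847)²/103.6847 = 2.6849
  (183 − 163.2525)²/163.2525 = 2.3887
  (220 − 204.1603)²/204.1603 = 1.2289
  (86 − 121.5871)²/121.5871 = 10.4159
χ² = 25.7519 + 0.1721 + 28.5428 + 10.2552 + 2.5572 + 2.6849 + 2.3887 + 1.2289 + 10.4159 = 83.998
df = (3−1)(3−1) = 4. Since 83.998 > 13.277, reject the null hypothesis of independence at α = 0.01.

83.998; reject H₀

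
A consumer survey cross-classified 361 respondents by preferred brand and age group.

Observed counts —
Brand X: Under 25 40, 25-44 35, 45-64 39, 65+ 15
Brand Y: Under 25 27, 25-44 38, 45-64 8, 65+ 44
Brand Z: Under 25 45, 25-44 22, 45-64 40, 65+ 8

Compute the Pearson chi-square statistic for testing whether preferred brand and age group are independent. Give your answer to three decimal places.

Row totals: 129, 117, 115. Column totals: 112, 95, 87, 67. Grand total N = 361.
Expected counts (row total × column total / N):
  Brand X, Under 25: 129×112/361 = 40.0222
  Brand X, 25-44: 129×95/361 = 33.9474
  Brand X, 45-64: 129×87/361 = 31.0886
  Brand X, 65+: 129×67/361 = 23.9418
  Brand Y, Under 25: 117×112/361 = 36.2992
  Brand Y, 25-44: 117×95/361 = 30.7895
  Brand Y, 45-64: 117×87/361 = 28.1967
  Brand Y, 65+: 117×67/361 = 21.7147
  Brand Z, Under 25: 115×112/361 = 35.6787
  Brand Z, 25-44: 115×95/361 = 30.2632
  Brand Z, 45-64: 115×87/361 = 27.7147
  Brand Z, 65+: 115×67/361 = 21.3435
Contributions (O − E)²/E:
  (40 − 40.0222)²/40.0222 = 0.0000
  (35 − 33.9474)²/33.9474 = 0.0326
  (39 − 31.0886)²/31.0886 = 2.0133
  (15 − 23.9418)²/23.9418 = 3.3396
  (27 − 36.2992)²/36.2992 = 2.3823
  (38 − 30.7895)²/30.7895 = 1.6886
  (8 − 28.1967)²/28.1967 = 14.4665
  (44 − 21.7147)²/21.7147 = 22.8709
  (45 − 35.6787)²/35.6787 = 2.4353
  (22 − 30.2632)²/30.2632 = 2.2562
  (40 − 27.7147)²/27.7147 = 5.4458
  (8 − 21.3435)²/21.3435 = 8.3421
χ² = 0.0000 + 0.0326 + 2.0133 + 3.3396 + 2.3823 + 1.6886 + 14.4665 + 22.8709 + 2.4353 + 2.2562 + 5.4458 + 8.3421 = 65.273

65.273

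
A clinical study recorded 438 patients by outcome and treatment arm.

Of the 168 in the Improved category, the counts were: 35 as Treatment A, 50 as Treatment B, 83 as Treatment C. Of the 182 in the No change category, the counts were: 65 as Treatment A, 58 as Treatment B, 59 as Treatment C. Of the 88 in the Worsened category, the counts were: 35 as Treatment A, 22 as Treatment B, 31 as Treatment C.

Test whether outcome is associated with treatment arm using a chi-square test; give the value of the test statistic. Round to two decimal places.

16.97

Row totals: 168, 182, 88. Column totals: 135, 130, 173. Grand total N = 438.
Expected counts (row total × column total / N):
  Improved, Treatment A: 168×135/438 = 51.781
  Improved, Treatment B: 168×130/438 = 49.863
  Improved, Treatment C: 168×173/438 = 66.356
  No change, Treatment A: 182×135/438 = 56.096
  No change, Treatment B: 182×130/438 = 54.018
  No change, Treatment C: 182×173/438 = 71.886
  Worsened, Treatment A: 88×135/438 = 27.123
  Worsened, Treatment B: 88×130/438 = 26.119
  Worsened, Treatment C: 88×173/438 = 34.758
Contributions (O − E)²/E:
  (35 − 51.781)²/51.781 = 5.4383
  (50 − 49.863)²/49.863 = 0.0004
  (83 − 66.356)²/66.356 = 4.1748
  (65 − 56.096)²/56.096 = 1.4133
  (58 − 54.018)²/54.018 = 0.2935
  (59 − 71.886)²/71.886 = 2.3099
  (35 − 27.123)²/27.123 = 2.2876
  (22 − 26.119)²/26.119 = 0.6496
  (31 − 34.758)²/34.758 = 0.4063
χ² = 5.4383 + 0.0004 + 4.1748 + 1.4133 + 0.2935 + 2.3099 + 2.2876 + 0.6496 + 0.4063 = 16.97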